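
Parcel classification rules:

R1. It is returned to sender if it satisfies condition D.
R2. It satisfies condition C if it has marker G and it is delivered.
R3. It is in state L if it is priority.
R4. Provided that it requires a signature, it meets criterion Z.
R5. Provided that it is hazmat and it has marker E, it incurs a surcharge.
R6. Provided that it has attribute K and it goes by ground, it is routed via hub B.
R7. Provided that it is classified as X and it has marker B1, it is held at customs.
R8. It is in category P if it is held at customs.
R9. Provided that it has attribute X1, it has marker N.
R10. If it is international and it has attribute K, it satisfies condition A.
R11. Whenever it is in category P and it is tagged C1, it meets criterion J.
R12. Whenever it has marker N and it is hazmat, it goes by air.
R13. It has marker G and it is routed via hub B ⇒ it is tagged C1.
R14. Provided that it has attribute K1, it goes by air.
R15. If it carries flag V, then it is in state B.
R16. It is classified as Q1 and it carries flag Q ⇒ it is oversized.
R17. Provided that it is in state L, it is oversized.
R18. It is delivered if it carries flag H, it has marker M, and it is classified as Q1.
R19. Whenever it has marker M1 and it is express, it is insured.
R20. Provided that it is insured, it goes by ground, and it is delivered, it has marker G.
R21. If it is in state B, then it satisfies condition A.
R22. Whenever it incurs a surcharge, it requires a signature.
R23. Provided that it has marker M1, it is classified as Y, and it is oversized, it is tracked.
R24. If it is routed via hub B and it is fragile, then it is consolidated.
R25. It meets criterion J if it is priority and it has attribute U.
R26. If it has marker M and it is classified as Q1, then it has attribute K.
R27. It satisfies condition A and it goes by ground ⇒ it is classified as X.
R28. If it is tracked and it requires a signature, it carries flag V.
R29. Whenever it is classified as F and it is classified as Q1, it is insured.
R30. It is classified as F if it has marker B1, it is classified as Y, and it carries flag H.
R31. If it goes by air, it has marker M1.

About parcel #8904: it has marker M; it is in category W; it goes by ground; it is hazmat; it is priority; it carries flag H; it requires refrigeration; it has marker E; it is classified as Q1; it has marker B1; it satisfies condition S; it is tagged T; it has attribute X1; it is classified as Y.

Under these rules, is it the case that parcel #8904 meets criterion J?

By R3 (it is priority): it is in state L.
By R5 (it is hazmat, it has marker E): it incurs a surcharge.
By R9 (it has attribute X1): it has marker N.
By R12 (it has marker N, it is hazmat): it goes by air.
By R17 (it is in state L): it is oversized.
By R18 (it carries flag H, it has marker M, it is classified as Q1): it is delivered.
By R22 (it incurs a surcharge): it requires a signature.
By R26 (it has marker M, it is classified as Q1): it has attribute K.
By R30 (it has marker B1, it is classified as Y, it carries flag H): it is classified as F.
By R31 (it goes by air): it has marker M1.
By R6 (it has attribute K, it goes by ground): it is routed via hub B.
By R23 (it has marker M1, it is classified as Y, it is oversized): it is tracked.
By R28 (it is tracked, it requires a signature): it carries flag V.
By R29 (it is classified as F, it is classified as Q1): it is insured.
By R15 (it carries flag V): it is in state B.
By R20 (it is insured, it goes by ground, it is delivered): it has marker G.
By R21 (it is in state B): it satisfies condition A.
By R27 (it satisfies condition A, it goes by ground): it is classified as X.
By R7 (it is classified as X, it has marker B1): it is held at customs.
By R8 (it is held at customs): it is in category P.
By R13 (it has marker G, it is routed via hub B): it is tagged C1.
By R11 (it is in category P, it is tagged C1): it meets criterion J.

Yes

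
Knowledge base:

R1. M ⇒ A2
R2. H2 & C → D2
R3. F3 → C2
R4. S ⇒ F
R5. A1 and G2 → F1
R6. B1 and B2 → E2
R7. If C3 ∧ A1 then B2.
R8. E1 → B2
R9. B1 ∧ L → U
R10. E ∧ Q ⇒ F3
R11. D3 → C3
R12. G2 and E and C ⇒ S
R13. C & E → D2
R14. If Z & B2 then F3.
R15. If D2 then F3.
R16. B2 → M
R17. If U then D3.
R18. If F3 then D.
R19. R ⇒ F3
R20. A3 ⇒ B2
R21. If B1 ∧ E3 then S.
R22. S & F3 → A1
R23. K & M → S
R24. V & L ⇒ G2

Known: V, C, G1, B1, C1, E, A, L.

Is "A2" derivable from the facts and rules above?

U  (by R9: B1, L)
D2  (by R13: C, E)
F3  (by R15: D2)
D3  (by R17: U)
G2  (by R24: V, L)
C3  (by R11: D3)
S  (by R12: G2, E, C)
A1  (by R22: S, F3)
B2  (by R7: C3, A1)
M  (by R16: B2)
A2  (by R1: M)

Yes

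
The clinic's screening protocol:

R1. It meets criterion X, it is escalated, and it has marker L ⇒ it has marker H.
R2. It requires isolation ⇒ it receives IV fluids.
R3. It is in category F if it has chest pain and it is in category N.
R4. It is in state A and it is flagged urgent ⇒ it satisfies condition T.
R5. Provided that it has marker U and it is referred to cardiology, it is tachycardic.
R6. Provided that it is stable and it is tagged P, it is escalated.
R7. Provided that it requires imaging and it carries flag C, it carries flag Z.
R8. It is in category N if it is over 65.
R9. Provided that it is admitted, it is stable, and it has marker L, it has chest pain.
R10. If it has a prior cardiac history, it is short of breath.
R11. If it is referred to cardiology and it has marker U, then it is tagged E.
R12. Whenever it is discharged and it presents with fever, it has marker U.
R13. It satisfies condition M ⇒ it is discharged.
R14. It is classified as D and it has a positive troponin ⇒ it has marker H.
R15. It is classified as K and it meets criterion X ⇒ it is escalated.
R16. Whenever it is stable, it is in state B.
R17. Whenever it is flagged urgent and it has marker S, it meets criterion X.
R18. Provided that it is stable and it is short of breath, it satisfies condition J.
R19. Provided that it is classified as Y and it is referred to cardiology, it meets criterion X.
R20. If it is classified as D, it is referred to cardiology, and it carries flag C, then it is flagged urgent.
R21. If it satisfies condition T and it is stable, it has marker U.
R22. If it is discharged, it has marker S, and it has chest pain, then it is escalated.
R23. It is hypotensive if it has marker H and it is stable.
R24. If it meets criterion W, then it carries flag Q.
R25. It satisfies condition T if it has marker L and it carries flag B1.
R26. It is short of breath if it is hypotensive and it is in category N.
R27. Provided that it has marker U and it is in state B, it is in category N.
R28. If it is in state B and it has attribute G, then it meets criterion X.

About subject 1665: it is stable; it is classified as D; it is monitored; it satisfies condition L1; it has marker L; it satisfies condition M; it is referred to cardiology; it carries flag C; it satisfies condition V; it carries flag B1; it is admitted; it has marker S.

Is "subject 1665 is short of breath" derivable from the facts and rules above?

By R9 (it is admitted, it is stable, it has marker L): it has chest pain.
By R13 (it satisfies condition M): it is discharged.
By R16 (it is stable): it is in state B.
By R20 (it is classified as D, it is referred to cardiology, it carries flag C): it is flagged urgent.
By R22 (it is discharged, it has marker S, it has chest pain): it is escalated.
By R25 (it has marker L, it carries flag B1): it satisfies condition T.
By R17 (it is flagged urgent, it has marker S): it meets criterion X.
By R21 (it satisfies condition T, it is stable): it has marker U.
By R27 (it has marker U, it is in state B): it is in category N.
By R1 (it meets criterion X, it is escalated, it has marker L): it has marker H.
By R23 (it has marker H, it is stable): it is hypotensive.
By R26 (it is hypotensive, it is in category N): it is short of breath.

Yes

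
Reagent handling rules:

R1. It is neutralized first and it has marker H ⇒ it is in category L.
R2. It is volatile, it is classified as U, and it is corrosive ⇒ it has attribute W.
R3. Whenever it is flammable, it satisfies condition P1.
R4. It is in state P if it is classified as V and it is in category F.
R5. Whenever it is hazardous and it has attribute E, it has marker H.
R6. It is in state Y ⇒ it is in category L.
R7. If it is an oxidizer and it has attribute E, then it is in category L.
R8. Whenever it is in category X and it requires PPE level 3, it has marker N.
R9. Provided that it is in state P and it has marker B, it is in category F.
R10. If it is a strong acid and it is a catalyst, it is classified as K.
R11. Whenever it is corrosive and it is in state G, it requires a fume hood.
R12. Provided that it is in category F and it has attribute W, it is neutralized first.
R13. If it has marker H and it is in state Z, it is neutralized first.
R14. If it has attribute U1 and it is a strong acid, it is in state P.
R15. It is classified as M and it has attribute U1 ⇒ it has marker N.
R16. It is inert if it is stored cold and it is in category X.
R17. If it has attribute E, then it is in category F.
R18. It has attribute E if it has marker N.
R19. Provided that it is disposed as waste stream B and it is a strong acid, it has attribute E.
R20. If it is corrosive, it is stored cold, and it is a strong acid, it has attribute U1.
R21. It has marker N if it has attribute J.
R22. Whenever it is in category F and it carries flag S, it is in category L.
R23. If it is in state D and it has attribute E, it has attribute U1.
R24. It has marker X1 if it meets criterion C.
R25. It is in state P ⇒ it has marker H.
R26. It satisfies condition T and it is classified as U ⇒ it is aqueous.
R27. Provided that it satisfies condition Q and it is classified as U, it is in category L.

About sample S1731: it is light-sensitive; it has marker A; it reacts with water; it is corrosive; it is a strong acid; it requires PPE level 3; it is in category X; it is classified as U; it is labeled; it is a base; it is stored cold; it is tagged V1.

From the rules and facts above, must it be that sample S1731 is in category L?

Forward chaining from the given facts derives: has marker N, is inert, has attribute E, has attribute U1, is in state P, is in category F, has marker H.
Rules concluding "it is in category L": R1 needs "it is neutralized first"; R6 needs "it is in state Y"; R7 needs "it is an oxidizer"; R22 needs "it carries flag S"; R27 needs "it satisfies condition Q" — none of these are established.

No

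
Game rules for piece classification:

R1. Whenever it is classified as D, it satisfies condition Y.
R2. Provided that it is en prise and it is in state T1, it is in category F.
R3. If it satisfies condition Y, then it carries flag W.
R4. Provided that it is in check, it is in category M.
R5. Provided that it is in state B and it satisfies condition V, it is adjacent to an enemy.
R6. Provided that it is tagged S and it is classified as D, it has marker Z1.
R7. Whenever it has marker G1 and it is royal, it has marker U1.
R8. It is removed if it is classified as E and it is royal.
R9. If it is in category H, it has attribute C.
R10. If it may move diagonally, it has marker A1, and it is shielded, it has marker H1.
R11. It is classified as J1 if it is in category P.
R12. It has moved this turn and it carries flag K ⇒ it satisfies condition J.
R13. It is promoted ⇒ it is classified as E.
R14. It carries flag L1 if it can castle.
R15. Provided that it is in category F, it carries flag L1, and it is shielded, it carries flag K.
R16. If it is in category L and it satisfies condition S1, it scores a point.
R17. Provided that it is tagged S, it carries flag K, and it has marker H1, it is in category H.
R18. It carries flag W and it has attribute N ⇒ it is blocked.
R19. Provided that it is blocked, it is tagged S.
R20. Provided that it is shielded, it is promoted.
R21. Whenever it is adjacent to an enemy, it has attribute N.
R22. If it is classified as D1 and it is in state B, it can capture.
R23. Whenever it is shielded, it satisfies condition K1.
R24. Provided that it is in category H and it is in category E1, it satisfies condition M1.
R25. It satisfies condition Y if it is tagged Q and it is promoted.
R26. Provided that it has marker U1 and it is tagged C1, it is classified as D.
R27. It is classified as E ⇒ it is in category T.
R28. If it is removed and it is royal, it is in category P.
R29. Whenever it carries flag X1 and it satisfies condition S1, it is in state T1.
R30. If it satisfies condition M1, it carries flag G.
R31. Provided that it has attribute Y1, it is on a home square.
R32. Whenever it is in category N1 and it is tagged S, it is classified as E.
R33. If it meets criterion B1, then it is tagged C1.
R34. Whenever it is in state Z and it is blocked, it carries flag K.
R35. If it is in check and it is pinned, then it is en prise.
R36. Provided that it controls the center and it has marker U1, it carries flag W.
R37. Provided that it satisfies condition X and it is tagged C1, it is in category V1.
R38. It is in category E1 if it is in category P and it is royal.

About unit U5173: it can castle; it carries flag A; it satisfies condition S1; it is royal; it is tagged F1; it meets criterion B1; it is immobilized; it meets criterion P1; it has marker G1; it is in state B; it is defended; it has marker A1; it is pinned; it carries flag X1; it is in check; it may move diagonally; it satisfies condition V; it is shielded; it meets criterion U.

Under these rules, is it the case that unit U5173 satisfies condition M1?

By R5 (it is in state B, it satisfies condition V): it is adjacent to an enemy.
By R7 (it has marker G1, it is royal): it has marker U1.
By R10 (it may move diagonally, it has marker A1, it is shielded): it has marker H1.
By R14 (it can castle): it carries flag L1.
By R20 (it is shielded): it is promoted.
By R21 (it is adjacent to an enemy): it has attribute N.
By R29 (it carries flag X1, it satisfies condition S1): it is in state T1.
By R33 (it meets criterion B1): it is tagged C1.
By R35 (it is in check, it is pinned): it is en prise.
By R2 (it is en prise, it is in state T1): it is in category F.
By R13 (it is promoted): it is classified as E.
By R15 (it is in category F, it carries flag L1, it is shielded): it carries flag K.
By R26 (it has marker U1, it is tagged C1): it is classified as D.
By R1 (it is classified as D): it satisfies condition Y.
By R3 (it satisfies condition Y): it carries flag W.
By R8 (it is classified as E, it is royal): it is removed.
By R18 (it carries flag W, it has attribute N): it is blocked.
By R19 (it is blocked): it is tagged S.
By R28 (it is removed, it is royal): it is in category P.
By R38 (it is in category P, it is royal): it is in category E1.
By R17 (it is tagged S, it carries flag K, it has marker H1): it is in category H.
By R24 (it is in category H, it is in category E1): it satisfies condition M1.

Yes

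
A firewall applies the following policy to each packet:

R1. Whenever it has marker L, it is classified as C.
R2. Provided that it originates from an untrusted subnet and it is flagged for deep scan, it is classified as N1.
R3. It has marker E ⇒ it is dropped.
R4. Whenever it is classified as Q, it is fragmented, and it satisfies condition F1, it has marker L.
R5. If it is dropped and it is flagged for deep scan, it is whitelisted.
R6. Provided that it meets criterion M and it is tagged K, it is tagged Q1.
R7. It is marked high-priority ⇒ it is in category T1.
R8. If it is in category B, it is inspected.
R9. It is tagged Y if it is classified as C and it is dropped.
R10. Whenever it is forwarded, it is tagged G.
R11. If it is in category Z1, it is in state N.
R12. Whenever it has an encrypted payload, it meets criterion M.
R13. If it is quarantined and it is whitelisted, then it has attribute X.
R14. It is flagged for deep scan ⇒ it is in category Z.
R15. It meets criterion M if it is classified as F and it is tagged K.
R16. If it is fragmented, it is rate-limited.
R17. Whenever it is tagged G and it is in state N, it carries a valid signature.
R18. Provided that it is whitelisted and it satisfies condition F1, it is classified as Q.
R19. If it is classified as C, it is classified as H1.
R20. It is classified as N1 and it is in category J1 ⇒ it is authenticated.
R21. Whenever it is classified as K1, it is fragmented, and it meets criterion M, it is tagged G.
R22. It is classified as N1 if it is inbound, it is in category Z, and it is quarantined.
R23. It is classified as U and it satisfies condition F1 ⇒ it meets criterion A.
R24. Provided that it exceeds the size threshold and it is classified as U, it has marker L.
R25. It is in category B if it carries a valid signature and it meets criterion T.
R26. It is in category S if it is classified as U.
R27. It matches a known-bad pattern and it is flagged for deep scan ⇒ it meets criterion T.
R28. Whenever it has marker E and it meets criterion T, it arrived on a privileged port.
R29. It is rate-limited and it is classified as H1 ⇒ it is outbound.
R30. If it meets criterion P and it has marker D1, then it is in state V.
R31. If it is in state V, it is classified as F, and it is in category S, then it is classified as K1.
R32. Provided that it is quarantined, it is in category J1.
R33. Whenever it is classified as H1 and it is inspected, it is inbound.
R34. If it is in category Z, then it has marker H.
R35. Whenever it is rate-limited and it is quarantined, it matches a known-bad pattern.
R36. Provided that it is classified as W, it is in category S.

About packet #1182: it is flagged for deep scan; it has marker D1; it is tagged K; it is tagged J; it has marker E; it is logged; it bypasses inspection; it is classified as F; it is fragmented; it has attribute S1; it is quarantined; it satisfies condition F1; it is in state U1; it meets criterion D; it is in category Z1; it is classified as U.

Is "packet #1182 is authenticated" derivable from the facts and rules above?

No

Forward chaining from the given facts derives: is dropped, is whitelisted, is in state N, has attribute X, is in category Z, meets criterion M, is rate-limited, is classified as Q, meets criterion A, is in category S, is in category J1, has marker H, matches a known-bad pattern, has marker L, is tagged Q1, meets criterion T, arrived on a privileged port, is classified as C, is tagged Y, is classified as H1, is outbound.
The only rule concluding "it is authenticated" is R20, which needs "it is classified as N1"; that is never established.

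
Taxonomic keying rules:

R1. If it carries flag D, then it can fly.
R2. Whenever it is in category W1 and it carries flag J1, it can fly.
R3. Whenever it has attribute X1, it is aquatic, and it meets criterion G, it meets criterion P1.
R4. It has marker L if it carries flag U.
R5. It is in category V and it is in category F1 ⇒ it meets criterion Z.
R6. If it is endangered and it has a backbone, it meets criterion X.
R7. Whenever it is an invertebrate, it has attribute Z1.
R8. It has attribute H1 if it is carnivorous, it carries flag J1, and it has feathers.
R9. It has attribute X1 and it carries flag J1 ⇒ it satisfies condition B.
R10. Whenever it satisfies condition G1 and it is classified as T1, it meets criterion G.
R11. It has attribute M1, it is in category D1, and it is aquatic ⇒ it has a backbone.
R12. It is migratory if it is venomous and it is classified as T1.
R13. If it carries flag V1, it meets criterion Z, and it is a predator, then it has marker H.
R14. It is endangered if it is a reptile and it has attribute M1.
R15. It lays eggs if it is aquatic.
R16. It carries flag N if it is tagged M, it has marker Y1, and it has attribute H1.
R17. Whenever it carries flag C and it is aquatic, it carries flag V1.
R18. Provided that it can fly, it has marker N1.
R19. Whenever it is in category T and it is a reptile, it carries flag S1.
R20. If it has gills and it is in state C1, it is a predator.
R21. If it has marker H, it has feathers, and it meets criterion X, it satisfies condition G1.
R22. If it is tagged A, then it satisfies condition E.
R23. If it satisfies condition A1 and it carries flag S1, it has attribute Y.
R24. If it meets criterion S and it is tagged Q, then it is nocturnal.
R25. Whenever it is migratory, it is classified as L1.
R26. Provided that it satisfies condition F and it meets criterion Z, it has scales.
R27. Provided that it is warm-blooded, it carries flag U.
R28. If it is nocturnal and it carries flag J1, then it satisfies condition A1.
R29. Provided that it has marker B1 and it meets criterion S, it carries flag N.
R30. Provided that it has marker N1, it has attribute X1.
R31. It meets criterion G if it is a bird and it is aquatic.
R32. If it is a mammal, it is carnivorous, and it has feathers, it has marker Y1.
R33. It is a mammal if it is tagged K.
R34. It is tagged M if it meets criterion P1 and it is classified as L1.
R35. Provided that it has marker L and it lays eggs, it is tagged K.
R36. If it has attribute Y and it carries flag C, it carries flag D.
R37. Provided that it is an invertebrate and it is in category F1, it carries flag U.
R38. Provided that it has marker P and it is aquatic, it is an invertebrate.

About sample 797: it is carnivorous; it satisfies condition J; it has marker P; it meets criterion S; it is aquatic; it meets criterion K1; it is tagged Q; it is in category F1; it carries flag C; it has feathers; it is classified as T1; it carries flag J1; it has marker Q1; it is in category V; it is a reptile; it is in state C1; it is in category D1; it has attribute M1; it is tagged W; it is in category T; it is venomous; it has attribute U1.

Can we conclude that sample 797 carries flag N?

No

Forward chaining from the given facts derives: meets criterion Z, has attribute H1, has a backbone, is migratory, is endangered, lays eggs, carries flag V1, carries flag S1, is nocturnal, is classified as L1, satisfies condition A1, is an invertebrate, meets criterion X, has attribute Z1, has attribute Y, carries flag D, carries flag U, can fly, has marker L, has marker N1, has attribute X1, is tagged K, satisfies condition B, is a mammal, has marker Y1.
Rules concluding "it carries flag N": R16 needs "it is tagged M"; R29 needs "it has marker B1" — none of these are established.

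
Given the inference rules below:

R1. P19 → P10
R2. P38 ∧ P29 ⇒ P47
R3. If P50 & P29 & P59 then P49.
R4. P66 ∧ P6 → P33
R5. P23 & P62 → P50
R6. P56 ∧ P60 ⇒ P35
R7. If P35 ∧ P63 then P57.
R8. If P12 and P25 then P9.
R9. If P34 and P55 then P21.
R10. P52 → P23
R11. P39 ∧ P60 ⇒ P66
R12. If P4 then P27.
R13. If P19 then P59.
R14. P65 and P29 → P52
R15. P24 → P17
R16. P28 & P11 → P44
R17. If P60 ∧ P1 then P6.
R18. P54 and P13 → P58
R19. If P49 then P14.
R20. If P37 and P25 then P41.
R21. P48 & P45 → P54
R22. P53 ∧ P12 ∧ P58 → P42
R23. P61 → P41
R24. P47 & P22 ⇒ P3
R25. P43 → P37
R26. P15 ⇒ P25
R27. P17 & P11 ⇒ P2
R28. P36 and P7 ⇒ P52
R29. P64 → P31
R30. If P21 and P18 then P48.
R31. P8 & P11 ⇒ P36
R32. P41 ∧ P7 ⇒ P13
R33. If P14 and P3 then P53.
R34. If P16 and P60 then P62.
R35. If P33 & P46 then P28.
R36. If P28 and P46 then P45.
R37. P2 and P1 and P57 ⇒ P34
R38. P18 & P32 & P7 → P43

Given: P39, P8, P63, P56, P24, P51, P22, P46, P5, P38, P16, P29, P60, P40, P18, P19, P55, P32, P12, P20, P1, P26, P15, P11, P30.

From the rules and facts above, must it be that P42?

No

Forward chaining from the given facts derives: P10, P47, P35, P57, P66, P59, P17, P6, P3, P25, P2, P36, P62, P34, P33, P9, P21, P48, P28, P45, P44, P54.
The only rule concluding P42 is R22, which needs P53; that is never established.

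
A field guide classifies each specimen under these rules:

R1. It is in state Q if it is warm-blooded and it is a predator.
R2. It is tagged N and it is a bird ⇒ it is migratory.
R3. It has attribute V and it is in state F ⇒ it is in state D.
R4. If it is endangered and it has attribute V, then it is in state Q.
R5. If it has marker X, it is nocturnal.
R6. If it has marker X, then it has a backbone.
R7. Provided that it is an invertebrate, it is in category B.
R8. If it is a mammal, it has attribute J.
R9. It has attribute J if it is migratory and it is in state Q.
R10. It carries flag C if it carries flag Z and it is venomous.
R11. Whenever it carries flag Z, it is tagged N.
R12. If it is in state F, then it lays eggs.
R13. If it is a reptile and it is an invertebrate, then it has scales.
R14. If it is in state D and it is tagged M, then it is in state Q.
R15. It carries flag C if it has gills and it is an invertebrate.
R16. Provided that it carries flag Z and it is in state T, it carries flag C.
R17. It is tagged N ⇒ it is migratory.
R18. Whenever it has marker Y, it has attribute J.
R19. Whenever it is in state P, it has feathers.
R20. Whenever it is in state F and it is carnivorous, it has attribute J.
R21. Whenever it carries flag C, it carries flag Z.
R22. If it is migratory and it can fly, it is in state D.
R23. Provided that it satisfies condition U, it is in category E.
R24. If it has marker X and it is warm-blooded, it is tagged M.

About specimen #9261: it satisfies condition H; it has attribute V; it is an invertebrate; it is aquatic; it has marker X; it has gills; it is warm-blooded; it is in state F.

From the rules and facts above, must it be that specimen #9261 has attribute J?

By R3 (it has attribute V, it is in state F): it is in state D.
By R15 (it has gills, it is an invertebrate): it carries flag C.
By R21 (it carries flag C): it carries flag Z.
By R24 (it has marker X, it is warm-blooded): it is tagged M.
By R11 (it carries flag Z): it is tagged N.
By R14 (it is in state D, it is tagged M): it is in state Q.
By R17 (it is tagged N): it is migratory.
By R9 (it is migratory, it is in state Q): it has attribute J.

Yes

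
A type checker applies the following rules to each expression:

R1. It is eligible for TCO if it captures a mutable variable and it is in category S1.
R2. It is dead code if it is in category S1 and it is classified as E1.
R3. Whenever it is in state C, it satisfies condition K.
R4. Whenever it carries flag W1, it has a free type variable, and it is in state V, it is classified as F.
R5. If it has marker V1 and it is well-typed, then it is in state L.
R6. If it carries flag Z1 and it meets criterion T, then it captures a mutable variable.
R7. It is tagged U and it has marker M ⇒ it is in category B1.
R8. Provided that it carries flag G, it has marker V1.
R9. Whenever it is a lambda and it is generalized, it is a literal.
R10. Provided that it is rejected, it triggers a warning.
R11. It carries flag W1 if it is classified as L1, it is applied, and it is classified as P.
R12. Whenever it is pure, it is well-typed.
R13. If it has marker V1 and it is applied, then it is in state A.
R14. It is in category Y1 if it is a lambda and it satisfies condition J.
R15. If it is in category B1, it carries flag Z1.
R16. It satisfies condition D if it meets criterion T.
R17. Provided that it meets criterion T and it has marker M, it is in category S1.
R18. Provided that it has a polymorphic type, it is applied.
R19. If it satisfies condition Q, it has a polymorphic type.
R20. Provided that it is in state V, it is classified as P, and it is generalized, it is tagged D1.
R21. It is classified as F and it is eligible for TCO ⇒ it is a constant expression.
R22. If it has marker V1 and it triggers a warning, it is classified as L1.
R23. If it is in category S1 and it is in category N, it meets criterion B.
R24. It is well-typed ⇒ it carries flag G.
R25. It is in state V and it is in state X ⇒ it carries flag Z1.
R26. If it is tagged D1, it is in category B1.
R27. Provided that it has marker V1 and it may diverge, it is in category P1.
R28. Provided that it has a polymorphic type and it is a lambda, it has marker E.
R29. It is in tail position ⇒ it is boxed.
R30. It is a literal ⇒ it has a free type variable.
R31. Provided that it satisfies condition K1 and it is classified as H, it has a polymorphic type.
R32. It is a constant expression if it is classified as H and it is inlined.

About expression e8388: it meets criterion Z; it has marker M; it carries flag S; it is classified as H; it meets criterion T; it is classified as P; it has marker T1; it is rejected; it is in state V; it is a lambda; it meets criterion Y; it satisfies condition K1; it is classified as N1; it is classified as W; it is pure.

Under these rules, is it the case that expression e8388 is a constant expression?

Forward chaining from the given facts derives: triggers a warning, is well-typed, satisfies condition D, is in category S1, carries flag G, has a polymorphic type, has marker V1, is applied, is classified as L1, has marker E, is in state L, carries flag W1, is in state A.
Rules concluding "it is a constant expression": R21 needs "it is classified as F"; R32 needs "it is inlined" — none of these are established.

No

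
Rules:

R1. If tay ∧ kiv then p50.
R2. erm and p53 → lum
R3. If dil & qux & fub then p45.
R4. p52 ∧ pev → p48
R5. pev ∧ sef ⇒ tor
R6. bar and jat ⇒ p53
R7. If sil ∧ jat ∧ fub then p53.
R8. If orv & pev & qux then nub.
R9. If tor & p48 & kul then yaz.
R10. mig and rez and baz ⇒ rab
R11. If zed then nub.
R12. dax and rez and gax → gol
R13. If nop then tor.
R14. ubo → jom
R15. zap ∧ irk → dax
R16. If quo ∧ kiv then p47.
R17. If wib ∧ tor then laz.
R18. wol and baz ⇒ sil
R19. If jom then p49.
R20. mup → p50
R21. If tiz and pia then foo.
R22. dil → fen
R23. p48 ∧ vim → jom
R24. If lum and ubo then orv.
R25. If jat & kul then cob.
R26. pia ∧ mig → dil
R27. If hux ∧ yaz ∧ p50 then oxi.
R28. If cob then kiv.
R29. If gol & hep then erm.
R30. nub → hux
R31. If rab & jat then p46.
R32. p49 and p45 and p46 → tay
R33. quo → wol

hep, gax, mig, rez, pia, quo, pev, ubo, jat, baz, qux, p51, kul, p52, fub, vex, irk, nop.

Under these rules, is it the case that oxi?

Forward chaining from the given facts derives: p48, rab, tor, jom, p49, cob, dil, kiv, p46, wol, p45, yaz, p47, sil, fen, tay, p50, p53.
The only rule concluding oxi is R27, which needs hux; that is never established.

No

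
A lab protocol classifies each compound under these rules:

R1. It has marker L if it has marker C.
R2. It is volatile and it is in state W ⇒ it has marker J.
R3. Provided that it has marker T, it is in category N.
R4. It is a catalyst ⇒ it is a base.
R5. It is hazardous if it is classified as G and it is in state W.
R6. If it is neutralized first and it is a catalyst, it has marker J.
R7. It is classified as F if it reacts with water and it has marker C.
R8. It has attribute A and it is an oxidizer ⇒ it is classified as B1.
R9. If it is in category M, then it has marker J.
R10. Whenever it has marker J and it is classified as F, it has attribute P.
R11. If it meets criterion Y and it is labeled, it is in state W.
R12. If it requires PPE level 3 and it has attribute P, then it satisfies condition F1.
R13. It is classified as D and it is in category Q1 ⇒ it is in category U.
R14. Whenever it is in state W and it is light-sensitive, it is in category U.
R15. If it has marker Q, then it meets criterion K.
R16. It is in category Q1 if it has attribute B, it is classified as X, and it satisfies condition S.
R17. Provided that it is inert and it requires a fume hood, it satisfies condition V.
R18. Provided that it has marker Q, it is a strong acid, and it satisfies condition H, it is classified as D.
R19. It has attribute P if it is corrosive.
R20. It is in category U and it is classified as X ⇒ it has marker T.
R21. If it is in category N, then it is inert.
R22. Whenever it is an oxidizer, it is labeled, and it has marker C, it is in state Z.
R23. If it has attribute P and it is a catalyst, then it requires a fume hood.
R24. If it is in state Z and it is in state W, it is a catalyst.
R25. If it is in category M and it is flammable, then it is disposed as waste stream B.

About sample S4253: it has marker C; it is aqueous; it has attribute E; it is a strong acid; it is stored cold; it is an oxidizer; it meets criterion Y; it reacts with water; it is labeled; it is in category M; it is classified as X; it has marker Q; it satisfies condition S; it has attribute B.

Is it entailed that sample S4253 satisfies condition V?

Forward chaining from the given facts derives: has marker L, is classified as F, has marker J, has attribute P, is in state W, meets criterion K, is in category Q1, is in state Z, is a catalyst, is a base, requires a fume hood.
The only rule concluding "it satisfies condition V" is R17, which needs "it is inert"; that is never established.

No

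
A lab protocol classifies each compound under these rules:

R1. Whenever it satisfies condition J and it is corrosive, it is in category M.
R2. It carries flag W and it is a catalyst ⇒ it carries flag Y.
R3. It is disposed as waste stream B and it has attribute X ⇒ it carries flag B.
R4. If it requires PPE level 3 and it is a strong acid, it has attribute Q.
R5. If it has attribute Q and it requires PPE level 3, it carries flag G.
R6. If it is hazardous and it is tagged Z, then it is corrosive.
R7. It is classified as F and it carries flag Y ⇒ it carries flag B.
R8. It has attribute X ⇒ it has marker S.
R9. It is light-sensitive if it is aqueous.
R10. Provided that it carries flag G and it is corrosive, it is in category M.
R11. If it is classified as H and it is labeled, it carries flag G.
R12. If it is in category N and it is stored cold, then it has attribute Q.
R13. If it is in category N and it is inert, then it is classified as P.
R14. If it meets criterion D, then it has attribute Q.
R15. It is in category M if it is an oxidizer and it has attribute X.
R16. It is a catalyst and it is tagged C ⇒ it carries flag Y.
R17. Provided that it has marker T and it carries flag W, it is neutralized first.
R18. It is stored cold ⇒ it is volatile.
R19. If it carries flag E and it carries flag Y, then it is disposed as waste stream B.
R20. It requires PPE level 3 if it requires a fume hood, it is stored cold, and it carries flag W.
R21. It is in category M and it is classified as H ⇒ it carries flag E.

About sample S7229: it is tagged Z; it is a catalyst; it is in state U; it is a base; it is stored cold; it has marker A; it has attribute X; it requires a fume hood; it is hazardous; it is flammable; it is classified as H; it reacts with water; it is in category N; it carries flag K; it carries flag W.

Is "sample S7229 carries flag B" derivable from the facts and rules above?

Yes

By R2 (it carries flag W, it is a catalyst): it carries flag Y.
By R6 (it is hazardous, it is tagged Z): it is corrosive.
By R12 (it is in category N, it is stored cold): it has attribute Q.
By R20 (it requires a fume hood, it is stored cold, it carries flag W): it requires PPE level 3.
By R5 (it has attribute Q, it requires PPE level 3): it carries flag G.
By R10 (it carries flag G, it is corrosive): it is in category M.
By R21 (it is in category M, it is classified as H): it carries flag E.
By R19 (it carries flag E, it carries flag Y): it is disposed as waste stream B.
By R3 (it is disposed as waste stream B, it has attribute X): it carries flag B.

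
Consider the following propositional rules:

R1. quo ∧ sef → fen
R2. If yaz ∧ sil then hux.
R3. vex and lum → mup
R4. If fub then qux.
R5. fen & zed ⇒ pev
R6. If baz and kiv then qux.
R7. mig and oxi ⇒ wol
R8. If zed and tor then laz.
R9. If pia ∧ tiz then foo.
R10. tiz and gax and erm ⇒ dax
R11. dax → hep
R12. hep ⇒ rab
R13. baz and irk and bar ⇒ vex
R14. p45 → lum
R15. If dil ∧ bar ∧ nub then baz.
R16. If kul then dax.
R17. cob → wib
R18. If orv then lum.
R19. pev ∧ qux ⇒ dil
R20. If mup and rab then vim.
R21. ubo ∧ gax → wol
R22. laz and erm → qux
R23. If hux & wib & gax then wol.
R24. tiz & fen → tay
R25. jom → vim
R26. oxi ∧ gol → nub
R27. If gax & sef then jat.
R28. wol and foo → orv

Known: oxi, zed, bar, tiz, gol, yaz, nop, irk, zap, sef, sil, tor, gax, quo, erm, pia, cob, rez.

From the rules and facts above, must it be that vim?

Yes

fen  (by R1: quo, sef)
hux  (by R2: yaz, sil)
pev  (by R5: fen, zed)
laz  (by R8: zed, tor)
foo  (by R9: pia, tiz)
dax  (by R10: tiz, gax, erm)
hep  (by R11: dax)
rab  (by R12: hep)
wib  (by R17: cob)
qux  (by R22: laz, erm)
wol  (by R23: hux, wib, gax)
nub  (by R26: oxi, gol)
orv  (by R28: wol, foo)
lum  (by R18: orv)
dil  (by R19: pev, qux)
baz  (by R15: dil, bar, nub)
vex  (by R13: baz, irk, bar)
mup  (by R3: vex, lum)
vim  (by R20: mup, rab)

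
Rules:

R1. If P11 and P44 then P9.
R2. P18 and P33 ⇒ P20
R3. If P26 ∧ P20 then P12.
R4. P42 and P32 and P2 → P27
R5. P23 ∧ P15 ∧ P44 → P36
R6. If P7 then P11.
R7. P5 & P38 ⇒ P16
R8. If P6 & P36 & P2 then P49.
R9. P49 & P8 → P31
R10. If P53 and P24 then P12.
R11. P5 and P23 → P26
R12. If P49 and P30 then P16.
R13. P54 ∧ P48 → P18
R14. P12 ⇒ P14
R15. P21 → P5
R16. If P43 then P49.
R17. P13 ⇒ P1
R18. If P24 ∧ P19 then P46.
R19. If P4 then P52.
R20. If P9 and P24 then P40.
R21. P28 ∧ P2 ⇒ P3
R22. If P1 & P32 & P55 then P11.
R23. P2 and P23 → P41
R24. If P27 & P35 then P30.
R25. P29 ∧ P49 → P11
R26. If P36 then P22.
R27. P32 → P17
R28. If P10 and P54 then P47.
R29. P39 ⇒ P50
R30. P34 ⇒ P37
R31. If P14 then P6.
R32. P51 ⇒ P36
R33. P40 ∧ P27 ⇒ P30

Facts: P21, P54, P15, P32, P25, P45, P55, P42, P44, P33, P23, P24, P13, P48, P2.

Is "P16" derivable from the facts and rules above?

Yes

P27  (by R4: P42, P32, P2)
P36  (by R5: P23, P15, P44)
P18  (by R13: P54, P48)
P5  (by R15: P21)
P1  (by R17: P13)
P11  (by R22: P1, P32, P55)
P9  (by R1: P11, P44)
P20  (by R2: P18, P33)
P26  (by R11: P5, P23)
P40  (by R20: P9, P24)
P30  (by R33: P40, P27)
P12  (by R3: P26, P20)
P14  (by R14: P12)
P6  (by R31: P14)
P49  (by R8: P6, P36, P2)
P16  (by R12: P49, P30)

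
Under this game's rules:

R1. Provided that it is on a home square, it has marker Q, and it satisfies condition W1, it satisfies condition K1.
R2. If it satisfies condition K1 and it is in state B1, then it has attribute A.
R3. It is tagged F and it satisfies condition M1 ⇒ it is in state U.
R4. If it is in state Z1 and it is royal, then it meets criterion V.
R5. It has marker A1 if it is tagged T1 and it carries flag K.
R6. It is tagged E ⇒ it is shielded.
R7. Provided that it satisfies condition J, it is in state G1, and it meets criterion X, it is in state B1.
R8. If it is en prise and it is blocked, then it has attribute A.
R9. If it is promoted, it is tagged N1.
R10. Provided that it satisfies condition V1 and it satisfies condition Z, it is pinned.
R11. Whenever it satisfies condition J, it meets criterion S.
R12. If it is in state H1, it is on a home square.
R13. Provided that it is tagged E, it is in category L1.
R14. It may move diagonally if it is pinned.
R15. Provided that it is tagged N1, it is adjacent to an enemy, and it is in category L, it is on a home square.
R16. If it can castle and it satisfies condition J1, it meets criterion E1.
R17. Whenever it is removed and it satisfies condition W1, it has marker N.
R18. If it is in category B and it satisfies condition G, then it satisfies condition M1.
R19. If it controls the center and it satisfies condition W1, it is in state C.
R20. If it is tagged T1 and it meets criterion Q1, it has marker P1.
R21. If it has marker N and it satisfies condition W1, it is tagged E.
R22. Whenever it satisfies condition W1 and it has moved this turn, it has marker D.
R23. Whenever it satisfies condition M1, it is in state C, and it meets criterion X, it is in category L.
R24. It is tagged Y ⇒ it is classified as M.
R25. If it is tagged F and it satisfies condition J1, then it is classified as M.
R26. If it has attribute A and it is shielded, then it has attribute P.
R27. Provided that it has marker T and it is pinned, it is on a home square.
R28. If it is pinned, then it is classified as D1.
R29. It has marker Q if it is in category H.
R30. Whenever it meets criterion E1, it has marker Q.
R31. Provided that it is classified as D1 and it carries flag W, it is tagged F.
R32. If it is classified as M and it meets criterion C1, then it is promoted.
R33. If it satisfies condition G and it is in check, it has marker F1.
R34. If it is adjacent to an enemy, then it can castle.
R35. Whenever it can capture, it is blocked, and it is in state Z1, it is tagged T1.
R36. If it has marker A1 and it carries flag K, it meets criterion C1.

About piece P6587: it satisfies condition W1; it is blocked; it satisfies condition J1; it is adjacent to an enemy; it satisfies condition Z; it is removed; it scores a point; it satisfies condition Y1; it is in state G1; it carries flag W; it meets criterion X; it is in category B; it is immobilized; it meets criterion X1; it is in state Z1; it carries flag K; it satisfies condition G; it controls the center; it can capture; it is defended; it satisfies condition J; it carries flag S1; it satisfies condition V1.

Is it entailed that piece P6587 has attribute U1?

No

Forward chaining from the given facts derives: is in state B1, is pinned, meets criterion S, may move diagonally, has marker N, satisfies condition M1, is in state C, is tagged E, is in category L, is classified as D1, is tagged F, can castle, is tagged T1, is in state U, has marker A1, is shielded, is in category L1, meets criterion E1, is classified as M, has marker Q, meets criterion C1, is promoted, is tagged N1, is on a home square, satisfies condition K1, has attribute A, has attribute P.
No rule has "it has attribute U1" as its conclusion, and it is not among the given facts.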